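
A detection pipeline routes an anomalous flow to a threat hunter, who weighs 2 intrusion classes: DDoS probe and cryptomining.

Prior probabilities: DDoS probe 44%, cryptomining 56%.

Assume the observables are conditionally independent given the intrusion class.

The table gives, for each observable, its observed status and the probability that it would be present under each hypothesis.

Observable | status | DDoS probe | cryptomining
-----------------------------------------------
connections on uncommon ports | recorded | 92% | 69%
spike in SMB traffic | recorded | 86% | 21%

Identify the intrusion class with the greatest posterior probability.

Multiply each prior by the joint likelihood of the observable pattern:
  DDoS probe: 0.44 × 0.92 × 0.86 = 0.34813
  cryptomining: 0.56 × 0.69 × 0.21 = 0.081144
Normalizing constant Z = 0.34813 + 0.081144 = 0.42927.
P(DDoS probe | evidence) ≈ 0.34813 / 0.42927 ≈ 0.811
P(cryptomining | evidence) ≈ 0.081144 / 0.42927 ≈ 0.189
The largest is 0.811, so DDoS probe is most probable.

DDoS probe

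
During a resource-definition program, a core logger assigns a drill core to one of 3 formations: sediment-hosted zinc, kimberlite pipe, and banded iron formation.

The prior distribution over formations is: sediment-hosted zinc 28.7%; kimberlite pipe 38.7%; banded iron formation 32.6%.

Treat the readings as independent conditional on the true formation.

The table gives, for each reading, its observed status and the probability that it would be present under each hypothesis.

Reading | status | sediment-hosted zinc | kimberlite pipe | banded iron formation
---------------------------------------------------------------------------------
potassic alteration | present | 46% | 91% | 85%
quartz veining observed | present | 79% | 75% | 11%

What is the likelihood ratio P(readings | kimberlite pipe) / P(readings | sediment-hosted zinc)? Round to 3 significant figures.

Joint likelihood of the reading pattern under each hypothesis:
  kimberlite pipe: 0.91 × 0.75 = 0.6825
  sediment-hosted zinc: 0.46 × 0.79 = 0.3634
Bayes factor = 0.6825 / 0.3634 ≈ 1.88

1.88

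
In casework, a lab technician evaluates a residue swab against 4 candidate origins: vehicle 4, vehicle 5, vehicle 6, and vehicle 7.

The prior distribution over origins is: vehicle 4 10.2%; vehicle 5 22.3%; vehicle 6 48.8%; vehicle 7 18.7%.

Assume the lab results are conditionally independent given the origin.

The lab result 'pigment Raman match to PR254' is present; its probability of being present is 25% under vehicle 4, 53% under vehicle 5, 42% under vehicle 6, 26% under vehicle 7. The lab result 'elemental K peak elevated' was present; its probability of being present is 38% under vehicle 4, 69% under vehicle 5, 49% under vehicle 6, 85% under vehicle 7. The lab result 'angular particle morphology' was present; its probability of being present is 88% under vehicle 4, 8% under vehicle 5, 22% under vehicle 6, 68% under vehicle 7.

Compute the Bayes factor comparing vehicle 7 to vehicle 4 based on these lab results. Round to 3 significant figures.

1.80

Take the product of per-lab result likelihoods under each hypothesis, then divide.
  vehicle 7: 0.26 × 0.85 × 0.68 = 0.15028
  vehicle 4: 0.25 × 0.38 × 0.88 = 0.0836
Bayes factor = 0.15028 / 0.0836 ≈ 1.80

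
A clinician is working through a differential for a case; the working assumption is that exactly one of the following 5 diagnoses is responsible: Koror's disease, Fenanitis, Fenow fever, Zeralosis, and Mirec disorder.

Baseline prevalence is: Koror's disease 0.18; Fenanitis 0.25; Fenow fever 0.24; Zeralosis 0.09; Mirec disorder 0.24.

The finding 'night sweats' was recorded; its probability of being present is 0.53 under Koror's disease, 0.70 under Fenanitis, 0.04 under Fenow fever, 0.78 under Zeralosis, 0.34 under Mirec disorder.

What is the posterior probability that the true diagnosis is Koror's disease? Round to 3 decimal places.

0.221

For each hypothesis, the unnormalized posterior weight is prior × likelihood:
  Koror's disease: 0.18 × 0.53 = 0.0954
  Fenanitis: 0.25 × 0.70 = 0.175
  Fenow fever: 0.24 × 0.04 = 0.0096
  Zeralosis: 0.09 × 0.78 = 0.0702
  Mirec disorder: 0.24 × 0.34 = 0.0816
Marginal likelihood of the evidence = 0.4318.
P(Koror's disease | evidence) = 0.0954 / 0.4318 ≈ 0.221.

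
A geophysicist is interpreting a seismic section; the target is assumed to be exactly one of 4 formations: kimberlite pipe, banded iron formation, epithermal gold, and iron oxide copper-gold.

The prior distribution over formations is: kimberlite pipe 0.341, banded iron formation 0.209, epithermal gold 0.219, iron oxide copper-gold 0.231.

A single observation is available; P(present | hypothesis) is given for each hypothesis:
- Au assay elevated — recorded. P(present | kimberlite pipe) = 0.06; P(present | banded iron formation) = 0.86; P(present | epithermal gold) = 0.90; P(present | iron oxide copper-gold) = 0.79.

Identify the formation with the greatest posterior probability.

For each hypothesis, the unnormalized posterior weight is prior × likelihood:
  kimberlite pipe: 0.341 × 0.06 = 0.02046
  banded iron formation: 0.209 × 0.86 = 0.17974
  epithermal gold: 0.219 × 0.90 = 0.1971
  iron oxide copper-gold: 0.231 × 0.79 = 0.18249
Normalizing constant Z = 0.02046 + 0.17974 + 0.1971 + 0.18249 = 0.57979.
P(kimberlite pipe | evidence) ≈ 0.02046 / 0.57979 ≈ 0.035
P(banded iron formation | evidence) ≈ 0.17974 / 0.57979 ≈ 0.310
P(epithermal gold | evidence) ≈ 0.1971 / 0.57979 ≈ 0.340
P(iron oxide copper-gold | evidence) ≈ 0.18249 / 0.57979 ≈ 0.315
The largest is 0.340, so epithermal gold is most probable.

epithermal gold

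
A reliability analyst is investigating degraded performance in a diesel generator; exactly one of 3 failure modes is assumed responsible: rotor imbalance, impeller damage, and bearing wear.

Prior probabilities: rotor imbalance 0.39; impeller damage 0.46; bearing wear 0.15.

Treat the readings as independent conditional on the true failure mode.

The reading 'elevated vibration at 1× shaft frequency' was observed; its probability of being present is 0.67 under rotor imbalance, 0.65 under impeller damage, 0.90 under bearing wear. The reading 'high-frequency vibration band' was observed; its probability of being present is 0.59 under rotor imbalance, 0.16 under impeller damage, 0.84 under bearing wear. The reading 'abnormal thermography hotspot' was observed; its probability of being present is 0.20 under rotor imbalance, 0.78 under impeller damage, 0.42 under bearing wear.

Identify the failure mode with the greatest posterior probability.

Multiply each prior by the joint likelihood of the reading pattern:
  rotor imbalance: 0.39 × 0.67 × 0.59 × 0.20 = 0.030833
  impeller damage: 0.46 × 0.65 × 0.16 × 0.78 = 0.037315
  bearing wear: 0.15 × 0.90 × 0.84 × 0.42 = 0.047628
The unnormalized weights sum to 0.11578.
P(rotor imbalance | evidence) ≈ 0.030833 / 0.11578 ≈ 0.266
P(impeller damage | evidence) ≈ 0.037315 / 0.11578 ≈ 0.322
P(bearing wear | evidence) ≈ 0.047628 / 0.11578 ≈ 0.411
The largest is 0.411, so bearing wear is most probable.

bearing wear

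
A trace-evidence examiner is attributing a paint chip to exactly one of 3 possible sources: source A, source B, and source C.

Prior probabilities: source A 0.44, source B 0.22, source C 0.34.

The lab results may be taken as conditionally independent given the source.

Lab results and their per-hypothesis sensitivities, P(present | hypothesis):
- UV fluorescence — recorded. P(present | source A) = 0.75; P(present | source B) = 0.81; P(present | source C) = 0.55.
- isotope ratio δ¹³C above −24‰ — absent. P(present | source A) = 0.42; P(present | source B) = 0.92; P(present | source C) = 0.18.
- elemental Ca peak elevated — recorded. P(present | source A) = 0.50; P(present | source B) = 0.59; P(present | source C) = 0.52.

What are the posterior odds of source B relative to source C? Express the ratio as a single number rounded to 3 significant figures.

0.105

Unnormalized posterior weight (prior times the lab result likelihoods) for each of the two hypotheses (using 1 − P(present | H) for each absent lab result):
  source B: 0.22 × 0.81 × (1 − 0.92) × 0.59 = 0.008411
  source C: 0.34 × 0.55 × (1 − 0.18) × 0.52 = 0.079737
Posterior odds = 0.008411 / 0.079737 ≈ 0.105.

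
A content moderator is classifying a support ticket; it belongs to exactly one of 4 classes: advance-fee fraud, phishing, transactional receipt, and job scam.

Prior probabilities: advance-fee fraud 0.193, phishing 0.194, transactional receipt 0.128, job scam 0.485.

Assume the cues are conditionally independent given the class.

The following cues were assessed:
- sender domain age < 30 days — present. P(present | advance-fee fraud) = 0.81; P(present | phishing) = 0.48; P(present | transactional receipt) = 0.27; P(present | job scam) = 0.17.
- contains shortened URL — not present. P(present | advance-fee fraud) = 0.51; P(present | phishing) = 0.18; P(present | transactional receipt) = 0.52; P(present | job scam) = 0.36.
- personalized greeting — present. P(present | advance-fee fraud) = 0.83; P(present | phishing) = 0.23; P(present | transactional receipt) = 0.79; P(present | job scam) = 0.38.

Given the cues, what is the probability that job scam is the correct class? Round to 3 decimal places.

Multiply each prior by the joint likelihood of the cue pattern (using 1 − P(present | H) for each absent cue):
  advance-fee fraud: 0.193 × 0.81 × (1 − 0.51) × 0.83 = 0.063579
  phishing: 0.194 × 0.48 × (1 − 0.18) × 0.23 = 0.017562
  transactional receipt: 0.128 × 0.27 × (1 − 0.52) × 0.79 = 0.013105
  job scam: 0.485 × 0.17 × (1 − 0.36) × 0.38 = 0.020052
Marginal likelihood of the evidence = 0.1143.
P(job scam | evidence) = 0.020052 / 0.1143 ≈ 0.175.

0.175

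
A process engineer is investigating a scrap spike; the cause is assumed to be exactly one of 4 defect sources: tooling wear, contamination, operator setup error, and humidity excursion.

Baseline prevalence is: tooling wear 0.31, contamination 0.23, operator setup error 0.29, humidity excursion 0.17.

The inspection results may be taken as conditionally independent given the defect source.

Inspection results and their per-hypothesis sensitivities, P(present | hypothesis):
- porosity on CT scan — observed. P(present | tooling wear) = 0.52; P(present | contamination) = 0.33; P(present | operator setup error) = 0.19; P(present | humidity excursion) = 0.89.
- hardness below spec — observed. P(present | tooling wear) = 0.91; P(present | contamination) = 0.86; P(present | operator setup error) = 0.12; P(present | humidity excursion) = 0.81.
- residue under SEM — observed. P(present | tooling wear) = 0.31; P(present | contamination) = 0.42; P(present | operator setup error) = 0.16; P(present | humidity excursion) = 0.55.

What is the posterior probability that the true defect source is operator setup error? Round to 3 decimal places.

0.007

By Bayes' rule with conditional independence, the unnormalized weight for each hypothesis is prior × ∏ likelihoods:
  tooling wear: 0.31 × 0.52 × 0.91 × 0.31 = 0.045475
  contamination: 0.23 × 0.33 × 0.86 × 0.42 = 0.027415
  operator setup error: 0.29 × 0.19 × 0.12 × 0.16 = 0.0010579
  humidity excursion: 0.17 × 0.89 × 0.81 × 0.55 = 0.067404
The unnormalized weights sum to 0.14135.
P(operator setup error | evidence) = 0.0010579 / 0.14135 ≈ 0.007.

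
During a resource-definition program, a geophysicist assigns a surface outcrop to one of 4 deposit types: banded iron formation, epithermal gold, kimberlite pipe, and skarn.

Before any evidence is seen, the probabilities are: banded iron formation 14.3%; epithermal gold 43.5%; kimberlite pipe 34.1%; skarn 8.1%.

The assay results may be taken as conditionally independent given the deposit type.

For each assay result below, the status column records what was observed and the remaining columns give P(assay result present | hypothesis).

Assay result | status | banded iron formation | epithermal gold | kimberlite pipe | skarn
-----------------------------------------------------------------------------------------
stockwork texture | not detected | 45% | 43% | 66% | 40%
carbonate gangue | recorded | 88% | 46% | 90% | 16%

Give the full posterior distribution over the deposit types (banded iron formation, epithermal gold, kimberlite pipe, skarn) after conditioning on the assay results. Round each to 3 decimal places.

0.234, 0.386, 0.353, 0.026

By Bayes' rule with conditional independence, the unnormalized weight for each hypothesis is prior × ∏ likelihoods (using 1 − P(present | H) for each absent assay result):
  banded iron formation: 0.143 × (1 − 0.45) × 0.88 = 0.069212
  epithermal gold: 0.435 × (1 − 0.43) × 0.46 = 0.11406
  kimberlite pipe: 0.341 × (1 − 0.66) × 0.90 = 0.10435
  skarn: 0.081 × (1 − 0.40) × 0.16 = 0.007776
Marginal likelihood of the evidence = 0.29539.
P(banded iron formation | evidence) = 0.069212 / 0.29539 ≈ 0.234
P(epithermal gold | evidence) = 0.11406 / 0.29539 ≈ 0.386
P(kimberlite pipe | evidence) = 0.10435 / 0.29539 ≈ 0.353
P(skarn | evidence) = 0.007776 / 0.29539 ≈ 0.026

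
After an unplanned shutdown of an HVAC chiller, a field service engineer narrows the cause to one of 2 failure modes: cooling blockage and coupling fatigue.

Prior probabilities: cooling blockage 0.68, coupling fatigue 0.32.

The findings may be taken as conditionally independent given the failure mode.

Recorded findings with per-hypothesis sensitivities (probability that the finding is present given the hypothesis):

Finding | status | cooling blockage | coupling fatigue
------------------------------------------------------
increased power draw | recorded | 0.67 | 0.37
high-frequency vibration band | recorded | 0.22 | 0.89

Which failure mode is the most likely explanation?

Multiply each prior by the joint likelihood of the evidence pattern:
  cooling blockage: 0.68 × 0.67 × 0.22 = 0.10023
  coupling fatigue: 0.32 × 0.37 × 0.89 = 0.10538
Normalizing constant Z = 0.10023 + 0.10538 = 0.20561.
P(cooling blockage | evidence) ≈ 0.10023 / 0.20561 ≈ 0.487
P(coupling fatigue | evidence) ≈ 0.10538 / 0.20561 ≈ 0.513
The largest is 0.513, so coupling fatigue is most probable.

coupling fatigue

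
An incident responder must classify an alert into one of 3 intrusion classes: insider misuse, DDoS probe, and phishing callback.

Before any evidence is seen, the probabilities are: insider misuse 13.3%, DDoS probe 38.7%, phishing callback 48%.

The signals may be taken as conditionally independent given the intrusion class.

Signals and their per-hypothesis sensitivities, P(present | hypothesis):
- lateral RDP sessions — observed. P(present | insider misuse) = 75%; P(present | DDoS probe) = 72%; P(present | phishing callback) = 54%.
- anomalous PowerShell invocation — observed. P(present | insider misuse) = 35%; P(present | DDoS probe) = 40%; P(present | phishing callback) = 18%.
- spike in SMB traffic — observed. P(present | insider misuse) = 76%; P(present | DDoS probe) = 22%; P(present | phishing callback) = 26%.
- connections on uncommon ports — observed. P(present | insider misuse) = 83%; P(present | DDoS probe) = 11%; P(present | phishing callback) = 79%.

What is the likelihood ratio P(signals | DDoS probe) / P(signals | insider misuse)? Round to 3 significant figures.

0.0421

Take the product of per-signal likelihoods under each hypothesis, then divide.
  DDoS probe: 0.72 × 0.40 × 0.22 × 0.11 = 0.0069696
  insider misuse: 0.75 × 0.35 × 0.76 × 0.83 = 0.16558
Bayes factor = 0.0069696 / 0.16558 ≈ 0.0421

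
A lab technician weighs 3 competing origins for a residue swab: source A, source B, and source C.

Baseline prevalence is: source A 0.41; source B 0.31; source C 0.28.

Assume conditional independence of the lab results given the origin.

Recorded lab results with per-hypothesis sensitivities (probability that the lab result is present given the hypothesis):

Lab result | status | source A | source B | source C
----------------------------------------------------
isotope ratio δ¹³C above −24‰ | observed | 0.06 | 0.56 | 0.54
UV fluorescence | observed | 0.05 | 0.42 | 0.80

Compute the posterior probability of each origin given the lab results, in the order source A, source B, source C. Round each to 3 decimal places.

For each hypothesis, the unnormalized posterior weight is prior × product of the lab result likelihoods:
  source A: 0.41 × 0.06 × 0.05 = 0.00123
  source B: 0.31 × 0.56 × 0.42 = 0.072912
  source C: 0.28 × 0.54 × 0.80 = 0.12096
Normalizing constant Z = 0.00123 + 0.072912 + 0.12096 = 0.1951.
P(source A | evidence) = 0.00123 / 0.1951 ≈ 0.006
P(source B | evidence) = 0.072912 / 0.1951 ≈ 0.374
P(source C | evidence) = 0.12096 / 0.1951 ≈ 0.620

0.006, 0.374, 0.620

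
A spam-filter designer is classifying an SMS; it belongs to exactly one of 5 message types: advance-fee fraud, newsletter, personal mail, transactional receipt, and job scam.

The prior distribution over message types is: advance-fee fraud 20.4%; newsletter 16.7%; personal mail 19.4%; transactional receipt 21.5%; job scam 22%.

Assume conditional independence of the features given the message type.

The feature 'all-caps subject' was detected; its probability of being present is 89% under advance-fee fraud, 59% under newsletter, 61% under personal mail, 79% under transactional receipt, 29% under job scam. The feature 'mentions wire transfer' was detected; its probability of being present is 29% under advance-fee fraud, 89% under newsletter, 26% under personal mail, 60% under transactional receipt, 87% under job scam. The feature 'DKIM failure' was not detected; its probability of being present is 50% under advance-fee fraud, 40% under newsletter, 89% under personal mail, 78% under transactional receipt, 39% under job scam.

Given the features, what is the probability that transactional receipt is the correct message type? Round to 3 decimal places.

0.162

For each hypothesis, the unnormalized posterior weight is prior × product of the feature likelihoods (using 1 − P(present | H) for each absent feature):
  advance-fee fraud: 0.204 × 0.89 × 0.29 × (1 − 0.50) = 0.026326
  newsletter: 0.167 × 0.59 × 0.89 × (1 − 0.40) = 0.052615
  personal mail: 0.194 × 0.61 × 0.26 × (1 − 0.89) = 0.0033845
  transactional receipt: 0.215 × 0.79 × 0.60 × (1 − 0.78) = 0.02242
  job scam: 0.220 × 0.29 × 0.87 × (1 − 0.39) = 0.033859
Marginal likelihood of the evidence = 0.1386.
P(transactional receipt | evidence) = 0.02242 / 0.1386 ≈ 0.162.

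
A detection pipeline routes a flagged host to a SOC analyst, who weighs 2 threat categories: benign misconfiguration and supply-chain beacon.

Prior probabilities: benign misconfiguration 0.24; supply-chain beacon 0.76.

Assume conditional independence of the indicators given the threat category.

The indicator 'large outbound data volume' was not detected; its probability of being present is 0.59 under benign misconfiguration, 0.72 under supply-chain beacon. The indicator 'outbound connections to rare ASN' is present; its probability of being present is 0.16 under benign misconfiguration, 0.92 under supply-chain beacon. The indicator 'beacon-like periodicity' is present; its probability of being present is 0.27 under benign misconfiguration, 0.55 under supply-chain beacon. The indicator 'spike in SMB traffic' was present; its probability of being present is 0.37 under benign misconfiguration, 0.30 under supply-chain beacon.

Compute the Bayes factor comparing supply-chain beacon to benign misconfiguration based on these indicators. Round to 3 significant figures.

6.49

Joint likelihood of the indicator pattern under each hypothesis (using 1 − P(present | H) for each absent indicator):
  supply-chain beacon: (1 − 0.72) × 0.92 × 0.55 × 0.30 = 0.042504
  benign misconfiguration: (1 − 0.59) × 0.16 × 0.27 × 0.37 = 0.0065534
Bayes factor = 0.042504 / 0.0065534 ≈ 6.49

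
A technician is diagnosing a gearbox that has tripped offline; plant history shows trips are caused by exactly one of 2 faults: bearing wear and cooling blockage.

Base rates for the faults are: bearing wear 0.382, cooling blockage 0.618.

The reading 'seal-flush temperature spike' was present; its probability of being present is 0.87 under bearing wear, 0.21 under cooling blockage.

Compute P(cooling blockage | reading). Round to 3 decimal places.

0.281

By Bayes' rule, the unnormalized weight for each hypothesis is prior × likelihood:
  bearing wear: 0.382 × 0.87 = 0.33234
  cooling blockage: 0.618 × 0.21 = 0.12978
Normalizing constant Z = 0.33234 + 0.12978 = 0.46212.
P(cooling blockage | evidence) = 0.12978 / 0.46212 ≈ 0.281.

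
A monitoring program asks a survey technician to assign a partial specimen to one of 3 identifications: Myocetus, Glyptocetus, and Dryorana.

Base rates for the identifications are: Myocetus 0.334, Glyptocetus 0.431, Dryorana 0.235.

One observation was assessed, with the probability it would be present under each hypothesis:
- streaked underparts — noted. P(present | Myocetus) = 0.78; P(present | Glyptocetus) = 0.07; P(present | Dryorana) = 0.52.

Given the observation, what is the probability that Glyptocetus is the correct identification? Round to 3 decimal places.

0.073

Multiply each prior by the likelihood of the observation:
  Myocetus: 0.334 × 0.78 = 0.26052
  Glyptocetus: 0.431 × 0.07 = 0.03017
  Dryorana: 0.235 × 0.52 = 0.1222
Marginal likelihood of the evidence = 0.41289.
P(Glyptocetus | evidence) = 0.03017 / 0.41289 ≈ 0.073.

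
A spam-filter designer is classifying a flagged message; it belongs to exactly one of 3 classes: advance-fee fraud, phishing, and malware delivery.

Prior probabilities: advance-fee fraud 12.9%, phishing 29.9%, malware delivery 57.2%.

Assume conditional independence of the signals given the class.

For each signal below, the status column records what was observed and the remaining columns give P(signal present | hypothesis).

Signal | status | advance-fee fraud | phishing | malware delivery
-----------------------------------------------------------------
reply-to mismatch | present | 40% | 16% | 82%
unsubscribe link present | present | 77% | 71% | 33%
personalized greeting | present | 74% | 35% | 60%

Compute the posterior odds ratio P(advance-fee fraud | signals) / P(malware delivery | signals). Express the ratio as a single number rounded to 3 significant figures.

The normalizing constant cancels in an odds ratio, so compute prior × likelihood for the two hypotheses only:
  advance-fee fraud: 0.129 × 0.40 × 0.77 × 0.74 = 0.029402
  malware delivery: 0.572 × 0.82 × 0.33 × 0.60 = 0.09287
Posterior odds = 0.029402 / 0.09287 ≈ 0.317.

0.317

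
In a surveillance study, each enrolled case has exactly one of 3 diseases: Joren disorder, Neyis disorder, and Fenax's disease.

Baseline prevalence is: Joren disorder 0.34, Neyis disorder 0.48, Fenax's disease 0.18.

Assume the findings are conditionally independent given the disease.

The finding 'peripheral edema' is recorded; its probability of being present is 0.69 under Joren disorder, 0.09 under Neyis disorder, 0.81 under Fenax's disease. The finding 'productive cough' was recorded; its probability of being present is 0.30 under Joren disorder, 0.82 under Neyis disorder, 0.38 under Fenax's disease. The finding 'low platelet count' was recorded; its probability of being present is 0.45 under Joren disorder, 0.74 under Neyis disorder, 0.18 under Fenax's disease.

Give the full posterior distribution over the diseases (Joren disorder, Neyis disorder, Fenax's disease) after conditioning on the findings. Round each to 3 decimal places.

Multiply each prior by the joint likelihood of the evidence pattern:
  Joren disorder: 0.34 × 0.69 × 0.30 × 0.45 = 0.031671
  Neyis disorder: 0.48 × 0.09 × 0.82 × 0.74 = 0.026214
  Fenax's disease: 0.18 × 0.81 × 0.38 × 0.18 = 0.0099727
Marginal likelihood of the evidence = 0.067857.
P(Joren disorder | evidence) = 0.031671 / 0.067857 ≈ 0.467
P(Neyis disorder | evidence) = 0.026214 / 0.067857 ≈ 0.386
P(Fenax's disease | evidence) = 0.0099727 / 0.067857 ≈ 0.147

0.467, 0.386, 0.147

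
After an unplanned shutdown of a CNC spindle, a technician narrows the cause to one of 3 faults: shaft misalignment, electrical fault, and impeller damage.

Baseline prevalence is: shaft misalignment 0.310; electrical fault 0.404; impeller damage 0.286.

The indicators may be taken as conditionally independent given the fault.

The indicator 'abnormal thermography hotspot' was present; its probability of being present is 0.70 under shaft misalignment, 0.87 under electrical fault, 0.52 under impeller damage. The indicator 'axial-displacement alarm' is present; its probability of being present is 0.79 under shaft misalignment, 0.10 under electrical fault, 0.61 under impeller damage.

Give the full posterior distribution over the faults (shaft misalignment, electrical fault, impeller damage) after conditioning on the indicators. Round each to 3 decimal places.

0.577, 0.118, 0.305

For each hypothesis, the unnormalized posterior weight is prior × product of the indicator likelihoods:
  shaft misalignment: 0.310 × 0.70 × 0.79 = 0.17143
  electrical fault: 0.404 × 0.87 × 0.10 = 0.035148
  impeller damage: 0.286 × 0.52 × 0.61 = 0.090719
Normalizing constant Z = 0.17143 + 0.035148 + 0.090719 = 0.2973.
P(shaft misalignment | evidence) = 0.17143 / 0.2973 ≈ 0.577
P(electrical fault | evidence) = 0.035148 / 0.2973 ≈ 0.118
P(impeller damage | evidence) = 0.090719 / 0.2973 ≈ 0.305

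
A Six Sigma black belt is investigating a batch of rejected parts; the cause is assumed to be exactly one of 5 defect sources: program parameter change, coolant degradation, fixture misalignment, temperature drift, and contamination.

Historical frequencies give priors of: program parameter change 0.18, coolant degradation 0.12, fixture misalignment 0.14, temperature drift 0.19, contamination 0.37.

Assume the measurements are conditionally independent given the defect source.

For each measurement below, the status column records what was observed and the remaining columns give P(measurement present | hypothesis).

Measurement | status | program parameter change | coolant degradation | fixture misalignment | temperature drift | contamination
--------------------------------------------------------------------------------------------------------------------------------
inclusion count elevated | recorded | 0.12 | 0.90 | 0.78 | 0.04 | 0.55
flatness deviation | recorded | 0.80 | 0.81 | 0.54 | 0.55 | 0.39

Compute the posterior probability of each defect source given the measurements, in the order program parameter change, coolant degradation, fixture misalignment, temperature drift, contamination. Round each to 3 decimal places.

For each hypothesis, the unnormalized posterior weight is prior × product of the measurement likelihoods:
  program parameter change: 0.18 × 0.12 × 0.80 = 0.01728
  coolant degradation: 0.12 × 0.90 × 0.81 = 0.08748
  fixture misalignment: 0.14 × 0.78 × 0.54 = 0.058968
  temperature drift: 0.19 × 0.04 × 0.55 = 0.00418
  contamination: 0.37 × 0.55 × 0.39 = 0.079365
The unnormalized weights sum to 0.24727.
P(program parameter change | evidence) = 0.01728 / 0.24727 ≈ 0.070
P(coolant degradation | evidence) = 0.08748 / 0.24727 ≈ 0.354
P(fixture misalignment | evidence) = 0.058968 / 0.24727 ≈ 0.238
P(temperature drift | evidence) = 0.00418 / 0.24727 ≈ 0.017
P(contamination | evidence) = 0.079365 / 0.24727 ≈ 0.321

0.070, 0.354, 0.238, 0.017, 0.321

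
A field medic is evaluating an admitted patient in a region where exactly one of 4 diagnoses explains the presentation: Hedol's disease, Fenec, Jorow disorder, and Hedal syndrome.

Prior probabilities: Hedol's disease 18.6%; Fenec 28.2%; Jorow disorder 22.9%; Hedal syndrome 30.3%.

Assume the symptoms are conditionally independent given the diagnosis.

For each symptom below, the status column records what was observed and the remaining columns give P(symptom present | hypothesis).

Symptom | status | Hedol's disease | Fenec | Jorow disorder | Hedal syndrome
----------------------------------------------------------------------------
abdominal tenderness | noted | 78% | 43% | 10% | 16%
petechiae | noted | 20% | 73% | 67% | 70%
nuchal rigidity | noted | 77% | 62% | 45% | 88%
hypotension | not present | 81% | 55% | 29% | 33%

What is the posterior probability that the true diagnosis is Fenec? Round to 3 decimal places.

0.459

For each hypothesis, the unnormalized posterior weight is prior × product of the symptom likelihoods (using 1 − P(present | H) for each absent symptom):
  Hedol's disease: 0.186 × 0.78 × 0.20 × 0.77 × (1 − 0.81) = 0.004245
  Fenec: 0.282 × 0.43 × 0.73 × 0.62 × (1 − 0.55) = 0.024697
  Jorow disorder: 0.229 × 0.10 × 0.67 × 0.45 × (1 − 0.29) = 0.0049021
  Hedal syndrome: 0.303 × 0.16 × 0.70 × 0.88 × (1 − 0.33) = 0.020009
Normalizing constant Z = 0.004245 + 0.024697 + 0.0049021 + 0.020009 = 0.053853.
P(Fenec | evidence) = 0.024697 / 0.053853 ≈ 0.459.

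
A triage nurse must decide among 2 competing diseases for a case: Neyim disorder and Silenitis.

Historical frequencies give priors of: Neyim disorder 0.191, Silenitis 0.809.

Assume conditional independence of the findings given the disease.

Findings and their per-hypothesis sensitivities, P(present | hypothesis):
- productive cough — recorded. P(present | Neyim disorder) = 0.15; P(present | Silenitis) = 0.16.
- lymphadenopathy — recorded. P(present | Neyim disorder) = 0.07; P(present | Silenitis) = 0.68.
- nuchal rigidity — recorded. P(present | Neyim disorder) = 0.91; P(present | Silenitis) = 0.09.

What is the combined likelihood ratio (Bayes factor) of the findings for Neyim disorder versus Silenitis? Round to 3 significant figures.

Take the product of per-finding likelihoods under each hypothesis, then divide.
  Neyim disorder: 0.15 × 0.07 × 0.91 = 0.009555
  Silenitis: 0.16 × 0.68 × 0.09 = 0.009792
Bayes factor = 0.009555 / 0.009792 ≈ 0.976

0.976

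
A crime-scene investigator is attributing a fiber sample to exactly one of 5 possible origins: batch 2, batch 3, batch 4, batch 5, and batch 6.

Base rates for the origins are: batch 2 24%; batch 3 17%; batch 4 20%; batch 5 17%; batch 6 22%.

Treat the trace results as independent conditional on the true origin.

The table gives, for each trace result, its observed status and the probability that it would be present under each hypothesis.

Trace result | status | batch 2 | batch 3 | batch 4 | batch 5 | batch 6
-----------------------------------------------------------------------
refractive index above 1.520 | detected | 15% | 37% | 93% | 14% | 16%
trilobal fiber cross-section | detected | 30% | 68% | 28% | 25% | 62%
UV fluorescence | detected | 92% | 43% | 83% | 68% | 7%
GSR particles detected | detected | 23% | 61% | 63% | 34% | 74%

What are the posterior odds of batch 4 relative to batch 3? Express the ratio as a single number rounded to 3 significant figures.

Posterior odds equal prior odds times the likelihood ratio; only the two competing hypotheses matter.
  batch 4: 0.20 × 0.93 × 0.28 × 0.83 × 0.63 = 0.027233
  batch 3: 0.17 × 0.37 × 0.68 × 0.43 × 0.61 = 0.011219
Odds(batch 4 : batch 3) = 0.027233 / 0.011219 ≈ 2.43.

2.43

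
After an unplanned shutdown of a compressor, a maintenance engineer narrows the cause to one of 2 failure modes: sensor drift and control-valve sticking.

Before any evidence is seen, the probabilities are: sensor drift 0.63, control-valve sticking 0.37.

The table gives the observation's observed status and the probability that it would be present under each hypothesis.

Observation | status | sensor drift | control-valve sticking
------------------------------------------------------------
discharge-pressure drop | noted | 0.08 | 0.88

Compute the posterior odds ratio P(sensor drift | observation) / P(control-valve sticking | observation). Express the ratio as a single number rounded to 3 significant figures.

0.155

Posterior odds equal prior odds times the likelihood ratio; only the two competing hypotheses matter.
  sensor drift: 0.63 × 0.08 = 0.0504
  control-valve sticking: 0.37 × 0.88 = 0.3256
Odds(sensor drift : control-valve sticking) = 0.0504 / 0.3256 ≈ 0.155.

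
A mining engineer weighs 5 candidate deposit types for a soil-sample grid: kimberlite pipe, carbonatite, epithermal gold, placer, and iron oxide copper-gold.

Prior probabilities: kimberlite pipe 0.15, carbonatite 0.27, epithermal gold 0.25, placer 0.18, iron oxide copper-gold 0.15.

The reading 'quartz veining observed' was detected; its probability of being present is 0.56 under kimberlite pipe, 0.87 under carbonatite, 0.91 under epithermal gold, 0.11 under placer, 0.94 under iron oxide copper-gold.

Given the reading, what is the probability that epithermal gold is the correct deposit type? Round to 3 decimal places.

0.322

Multiply each prior by the likelihood of the reading:
  kimberlite pipe: 0.15 × 0.56 = 0.084
  carbonatite: 0.27 × 0.87 = 0.2349
  epithermal gold: 0.25 × 0.91 = 0.2275
  placer: 0.18 × 0.11 = 0.0198
  iron oxide copper-gold: 0.15 × 0.94 = 0.141
Marginal likelihood of the evidence = 0.7072.
P(epithermal gold | evidence) = 0.2275 / 0.7072 ≈ 0.322.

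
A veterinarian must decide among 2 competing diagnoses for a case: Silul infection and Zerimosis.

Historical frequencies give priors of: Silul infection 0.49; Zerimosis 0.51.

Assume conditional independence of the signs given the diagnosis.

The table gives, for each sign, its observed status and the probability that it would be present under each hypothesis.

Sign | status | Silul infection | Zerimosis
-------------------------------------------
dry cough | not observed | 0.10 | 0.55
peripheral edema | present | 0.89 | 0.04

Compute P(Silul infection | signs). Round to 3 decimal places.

0.977

Multiply each prior by the joint likelihood of the sign pattern (using 1 − P(present | H) for each absent sign):
  Silul infection: 0.49 × (1 − 0.10) × 0.89 = 0.39249
  Zerimosis: 0.51 × (1 − 0.55) × 0.04 = 0.00918
Marginal likelihood of the evidence = 0.40167.
P(Silul infection | evidence) = 0.39249 / 0.40167 ≈ 0.977.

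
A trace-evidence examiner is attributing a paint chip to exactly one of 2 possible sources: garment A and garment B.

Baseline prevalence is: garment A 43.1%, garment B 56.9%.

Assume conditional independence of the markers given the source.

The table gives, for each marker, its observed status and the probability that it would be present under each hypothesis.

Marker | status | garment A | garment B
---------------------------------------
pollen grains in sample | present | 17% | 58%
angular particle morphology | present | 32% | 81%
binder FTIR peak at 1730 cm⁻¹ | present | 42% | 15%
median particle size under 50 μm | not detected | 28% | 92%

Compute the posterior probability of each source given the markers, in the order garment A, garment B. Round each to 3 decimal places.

0.689, 0.311

By Bayes' rule with conditional independence, the unnormalized weight for each hypothesis is prior × ∏ likelihoods (using 1 − P(present | H) for each absent marker):
  garment A: 0.431 × 0.17 × 0.32 × 0.42 × (1 − 0.28) = 0.0070902
  garment B: 0.569 × 0.58 × 0.81 × 0.15 × (1 − 0.92) = 0.0032078
Normalizing constant Z = 0.0070902 + 0.0032078 = 0.010298.
P(garment A | evidence) = 0.0070902 / 0.010298 ≈ 0.689
P(garment B | evidence) = 0.0032078 / 0.010298 ≈ 0.311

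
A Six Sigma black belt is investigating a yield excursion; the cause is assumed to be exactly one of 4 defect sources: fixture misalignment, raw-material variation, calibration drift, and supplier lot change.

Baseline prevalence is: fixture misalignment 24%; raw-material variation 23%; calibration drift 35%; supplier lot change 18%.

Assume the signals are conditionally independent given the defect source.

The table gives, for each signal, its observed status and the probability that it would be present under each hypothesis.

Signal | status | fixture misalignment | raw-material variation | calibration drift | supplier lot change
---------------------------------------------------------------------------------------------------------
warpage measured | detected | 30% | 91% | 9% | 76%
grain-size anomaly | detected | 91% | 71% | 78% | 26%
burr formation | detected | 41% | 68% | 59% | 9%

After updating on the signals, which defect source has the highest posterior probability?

raw-material variation

By Bayes' rule with conditional independence, the unnormalized weight for each hypothesis is prior × ∏ likelihoods:
  fixture misalignment: 0.24 × 0.30 × 0.91 × 0.41 = 0.026863
  raw-material variation: 0.23 × 0.91 × 0.71 × 0.68 = 0.10105
  calibration drift: 0.35 × 0.09 × 0.78 × 0.59 = 0.014496
  supplier lot change: 0.18 × 0.76 × 0.26 × 0.09 = 0.0032011
The unnormalized weights sum to 0.14561.
P(fixture misalignment | evidence) ≈ 0.026863 / 0.14561 ≈ 0.184
P(raw-material variation | evidence) ≈ 0.10105 / 0.14561 ≈ 0.694
P(calibration drift | evidence) ≈ 0.014496 / 0.14561 ≈ 0.100
P(supplier lot change | evidence) ≈ 0.0032011 / 0.14561 ≈ 0.022
The largest is 0.694, so raw-material variation is most probable.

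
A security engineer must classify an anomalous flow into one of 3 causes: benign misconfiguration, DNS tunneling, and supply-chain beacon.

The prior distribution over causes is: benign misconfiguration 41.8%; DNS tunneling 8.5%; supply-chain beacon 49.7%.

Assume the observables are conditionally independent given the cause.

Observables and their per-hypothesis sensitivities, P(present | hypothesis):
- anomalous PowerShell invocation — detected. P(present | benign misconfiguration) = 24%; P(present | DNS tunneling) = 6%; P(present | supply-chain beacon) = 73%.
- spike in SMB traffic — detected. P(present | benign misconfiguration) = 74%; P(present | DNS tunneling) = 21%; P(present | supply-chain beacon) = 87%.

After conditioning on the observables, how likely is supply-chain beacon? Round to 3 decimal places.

By Bayes' rule with conditional independence, the unnormalized weight for each hypothesis is prior × ∏ likelihoods:
  benign misconfiguration: 0.418 × 0.24 × 0.74 = 0.074237
  DNS tunneling: 0.085 × 0.06 × 0.21 = 0.001071
  supply-chain beacon: 0.497 × 0.73 × 0.87 = 0.31564
The unnormalized weights sum to 0.39095.
P(supply-chain beacon | evidence) = 0.31564 / 0.39095 ≈ 0.807.

0.807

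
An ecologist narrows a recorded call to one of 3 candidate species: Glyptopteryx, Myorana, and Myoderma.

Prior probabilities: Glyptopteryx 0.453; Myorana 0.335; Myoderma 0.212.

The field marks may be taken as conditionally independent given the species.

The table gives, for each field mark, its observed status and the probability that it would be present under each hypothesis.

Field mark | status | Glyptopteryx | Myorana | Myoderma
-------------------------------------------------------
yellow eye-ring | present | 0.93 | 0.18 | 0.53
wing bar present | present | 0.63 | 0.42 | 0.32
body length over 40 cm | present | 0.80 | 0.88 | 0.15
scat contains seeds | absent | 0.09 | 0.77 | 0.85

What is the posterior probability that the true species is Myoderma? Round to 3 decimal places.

By Bayes' rule with conditional independence, the unnormalized weight for each hypothesis is prior × ∏ likelihoods (using 1 − P(present | H) for each absent field mark):
  Glyptopteryx: 0.453 × 0.93 × 0.63 × 0.80 × (1 − 0.09) = 0.19322
  Myorana: 0.335 × 0.18 × 0.42 × 0.88 × (1 − 0.77) = 0.005126
  Myoderma: 0.212 × 0.53 × 0.32 × 0.15 × (1 − 0.85) = 0.00080899
Normalizing constant Z = 0.19322 + 0.005126 + 0.00080899 = 0.19916.
P(Myoderma | evidence) = 0.00080899 / 0.19916 ≈ 0.004.

0.004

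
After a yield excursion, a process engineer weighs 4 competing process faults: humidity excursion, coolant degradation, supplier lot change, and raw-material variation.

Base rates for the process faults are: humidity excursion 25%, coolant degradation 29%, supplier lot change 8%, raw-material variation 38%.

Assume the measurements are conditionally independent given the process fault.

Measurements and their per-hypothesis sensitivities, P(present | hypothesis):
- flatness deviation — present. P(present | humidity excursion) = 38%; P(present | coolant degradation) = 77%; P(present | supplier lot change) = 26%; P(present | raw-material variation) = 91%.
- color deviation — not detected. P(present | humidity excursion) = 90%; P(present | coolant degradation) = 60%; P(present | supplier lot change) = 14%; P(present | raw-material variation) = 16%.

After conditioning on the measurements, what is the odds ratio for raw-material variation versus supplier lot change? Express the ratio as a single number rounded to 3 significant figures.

16.2

Posterior odds equal prior odds times the likelihood ratio; only the two competing hypotheses matter (using 1 − P(present | H) for each absent measurement).
  raw-material variation: 0.38 × 0.91 × (1 − 0.16) = 0.29047
  supplier lot change: 0.08 × 0.26 × (1 − 0.14) = 0.017888
Odds(raw-material variation : supplier lot change) = 0.29047 / 0.017888 ≈ 16.2.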